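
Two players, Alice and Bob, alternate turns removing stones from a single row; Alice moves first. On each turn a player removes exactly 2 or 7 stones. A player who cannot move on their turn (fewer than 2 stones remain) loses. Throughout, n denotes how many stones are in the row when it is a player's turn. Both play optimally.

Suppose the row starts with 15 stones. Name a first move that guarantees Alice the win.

Remove 2, leaving 13.

Label each position W (a win for the player to move) or L (a loss). A position with no legal move is L; any other position is W exactly when some move reaches an L, and L when every move reaches a W.
n=0: no move → L
n=1: no move → L
n=2: W (go to 0, an L position)
n=3: W (go to 1, an L position)
n=4: L (sole option 2(W) is W)
n=5: L (sole option 3(W) is W)
n=6: W (go to 4, an L position)
n=7: W (go to 5, an L position)
n=8: W (go to 1, an L position)
n=9: L (options 7(W), 2(W) are all W)
n=10: L (options 8(W), 3(W) are all W)
n=11: W (go to 9, an L position)
n=12: W (go to 10, an L position)
n=13: L (options 11(W), 6(W) are all W)
n=14: L (options 12(W), 7(W) are all W)
n=15: W (go to 13, an L position)
From 15, the L positions reachable in one move are: 13.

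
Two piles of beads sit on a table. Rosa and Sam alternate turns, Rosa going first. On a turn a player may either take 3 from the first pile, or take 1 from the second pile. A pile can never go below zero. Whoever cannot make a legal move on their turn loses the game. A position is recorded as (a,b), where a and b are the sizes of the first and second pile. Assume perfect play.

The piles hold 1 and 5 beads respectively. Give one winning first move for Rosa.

Move to (1,4).

Classify positions by backward induction: terminal positions (no move available) are L. From any other position, the mover wins iff some move reaches an L.
No move ever increases a pile, so every position that can arise here has a ≤ 1 and b ≤ 5; it is enough to label the cells with 0 ≤ a ≤ 1 and 0 ≤ b ≤ 5.
Every move lowers a or b (never raises either), so fill the grid row by row in increasing a, and left to right within a row: each cell's successors are then already labelled.
      b=0  b=1  b=2  b=3  b=4  b=5
a=0:    L    W    L    W    L    W
a=1:    L    W    L    W    L    W
Cells with no legal move (terminal, hence L): (0,0), (1,0).
The remaining L cells, each justified by listing all of its moves:
(0,2): L (sole option (0,1)(W) is W)
(0,4): L (sole option (0,3)(W) is W)
(1,2): L (sole option (1,1)(W) is W)
(1,4): L (sole option (1,3)(W) is W)
Every other cell has at least one move into one of the L cells above, so it is W.
From (1,5), the L positions reachable in one move are: (1,4).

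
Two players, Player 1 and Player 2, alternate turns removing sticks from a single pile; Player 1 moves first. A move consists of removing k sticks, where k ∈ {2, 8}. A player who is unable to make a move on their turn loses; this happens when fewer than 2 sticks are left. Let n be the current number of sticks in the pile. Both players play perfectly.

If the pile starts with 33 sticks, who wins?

Use the standard recursion: the mover loses at a terminal position; elsewhere, the mover wins exactly when some move hands the opponent an L position.
n=0: no move → L
n=1: no move → L
n=2: reaches L-position 0 → W
n=3: reaches L-position 1 → W
n=4: only reaches 2(W), which is W → L
n=5: only reaches 3(W), which is W → L
n=6: reaches L-position 4 → W
n=7: reaches L-position 5 → W
n=8: reaches L-position 0 → W
n=9: reaches L-position 1 → W
n=10: only reaches 8(W), 2(W), all W → L
n=11: only reaches 9(W), 3(W), all W → L
n=12: reaches L-position 10 → W
n=13: reaches L-position 11 → W
n=14: only reaches 12(W), 6(W), all W → L
n=15: only reaches 13(W), 7(W), all W → L
n=16: reaches L-position 14 → W
n=17: reaches L-position 15 → W
n=18: reaches L-position 10 → W
n=19: reaches L-position 11 → W
n=20: only reaches 18(W), 12(W), all W → L
n=21: only reaches 19(W), 13(W), all W → L
n=22: reaches L-position 20 → W
n=23: reaches L-position 21 → W
n=24: only reaches 22(W), 16(W), all W → L
n=25: only reaches 23(W), 17(W), all W → L
n=26: reaches L-position 24 → W
n=27: reaches L-position 25 → W
n=28: reaches L-position 20 → W
n=29: reaches L-position 21 → W
n=30: only reaches 28(W), 22(W), all W → L
n=31: only reaches 29(W), 23(W), all W → L
n=32: reaches L-position 30 → W
n=33: reaches L-position 31 → W
From 33 Player 1 can remove 2, leaving 31, reaching an L position.

Player 1 wins.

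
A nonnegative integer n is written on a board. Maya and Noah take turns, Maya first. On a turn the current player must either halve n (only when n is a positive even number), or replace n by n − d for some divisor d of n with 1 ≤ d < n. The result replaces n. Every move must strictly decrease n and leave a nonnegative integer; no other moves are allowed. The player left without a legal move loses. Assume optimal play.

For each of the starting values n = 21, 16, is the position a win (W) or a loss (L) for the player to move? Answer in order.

Label each position W (a win for the player to move) or L (a loss). A position with no legal move is L; any other position is W exactly when some move reaches an L, and L when every move reaches a W.
n=0: no move → L
n=1: no move → L
n=2: reaches L-position 1 → W
n=3: only reaches 2(W), which is W → L
n=4: reaches L-position 3 → W
n=5: only reaches 4(W), which is W → L
n=6: reaches L-position 3 → W
n=7: only reaches 6(W), which is W → L
n=8: reaches L-position 7 → W
n=9: only reaches 6(W), 8(W), all W → L
n=10: reaches L-position 5 → W
n=11: only reaches 10(W), which is W → L
n=12: reaches L-position 9 → W
n=13: only reaches 12(W), which is W → L
n=14: reaches L-position 7 → W
n=15: only reaches 10(W), 12(W), 14(W), all W → L
n=16: reaches L-position 15 → W
n=17: only reaches 16(W), which is W → L
n=18: reaches L-position 9 → W
n=19: only reaches 18(W), which is W → L
n=20: reaches L-position 15 → W
n=21: only reaches 14(W), 18(W), 20(W), all W → L

21: L, 16: W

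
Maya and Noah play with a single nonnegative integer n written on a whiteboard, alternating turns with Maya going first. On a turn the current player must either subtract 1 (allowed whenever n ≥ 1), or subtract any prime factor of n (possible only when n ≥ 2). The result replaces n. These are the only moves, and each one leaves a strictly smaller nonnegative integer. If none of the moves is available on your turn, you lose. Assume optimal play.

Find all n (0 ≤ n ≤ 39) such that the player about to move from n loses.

0, 4, 8, 12, 16, 20, 24, 28, 32, 36

Label each position W (a win for the player to move) or L (a loss). A position with no legal move is L; any other position is W exactly when some move reaches an L, and L when every move reaches a W.
n=0: no move → L
n=1: →0(L), so W
n=2: →0(L), so W
n=3: →0(L), so W
n=4: →2(W), 3(W) — all W, so L
n=5: →0(L), so W
n=6: →4(L), so W
n=7: →0(L), so W
n=8: →6(W), 7(W) — all W, so L
n=9: →8(L), so W
n=10: →8(L), so W
n=11: →0(L), so W
n=12: →9(W), 10(W), 11(W) — all W, so L
n=13: →0(L), so W
n=14: →12(L), so W
n=15: →12(L), so W
n=16: →14(W), 15(W) — all W, so L
n=17: →0(L), so W
n=18: →16(L), so W
n=19: →0(L), so W
n=20: →15(W), 18(W), 19(W) — all W, so L
n=21: →20(L), so W
n=22: →20(L), so W
n=23: →0(L), so W
n=24: →21(W), 22(W), 23(W) — all W, so L
n=25: →20(L), so W
n=26: →24(L), so W
n=27: →24(L), so W
n=28: →21(W), 26(W), 27(W) — all W, so L
n=29: →0(L), so W
n=30: →28(L), so W
n=31: →0(L), so W
n=32: →30(W), 31(W) — all W, so L
n=33: →32(L), so W
n=34: →32(L), so W
n=35: →28(L), so W
n=36: →33(W), 34(W), 35(W) — all W, so L
n=37: →0(L), so W
n=38: →36(L), so W
n=39: →36(L), so W
The losing starting values of n are exactly the entries labelled L in this table (10 of them).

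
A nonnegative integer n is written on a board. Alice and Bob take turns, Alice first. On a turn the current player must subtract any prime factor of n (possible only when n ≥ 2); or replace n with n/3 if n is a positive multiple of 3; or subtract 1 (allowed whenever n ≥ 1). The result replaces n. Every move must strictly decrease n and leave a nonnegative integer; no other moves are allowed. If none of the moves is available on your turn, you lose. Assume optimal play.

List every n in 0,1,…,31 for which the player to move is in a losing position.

0, 4, 8, 14, 18, 22, 25, 27

Work bottom-up. With no move the player to move loses. Otherwise the position is W if at least one move leads to an L position for the opponent, and L if every move leads to a W.
n=0: no move → L
n=1: W (go to 0, an L position)
n=2: W (go to 0, an L position)
n=3: W (go to 0, an L position)
n=4: L (options 2(W), 3(W) are all W)
n=5: W (go to 0, an L position)
n=6: W (go to 4, an L position)
n=7: W (go to 0, an L position)
n=8: L (options 6(W), 7(W) are all W)
n=9: W (go to 8, an L position)
n=10: W (go to 8, an L position)
n=11: W (go to 0, an L position)
n=12: W (go to 4, an L position)
n=13: W (go to 0, an L position)
n=14: L (options 7(W), 12(W), 13(W) are all W)
n=15: W (go to 14, an L position)
n=16: W (go to 14, an L position)
n=17: W (go to 0, an L position)
n=18: L (options 6(W), 15(W), 16(W), 17(W) are all W)
n=19: W (go to 0, an L position)
n=20: W (go to 18, an L position)
n=21: W (go to 14, an L position)
n=22: L (options 11(W), 20(W), 21(W) are all W)
n=23: W (go to 0, an L position)
n=24: W (go to 8, an L position)
n=25: L (options 20(W), 24(W) are all W)
n=26: W (go to 25, an L position)
n=27: L (options 9(W), 24(W), 26(W) are all W)
n=28: W (go to 27, an L position)
n=29: W (go to 0, an L position)
n=30: W (go to 25, an L position)
n=31: W (go to 0, an L position)
The losing starting values of n are exactly the entries labelled L in this table (8 of them).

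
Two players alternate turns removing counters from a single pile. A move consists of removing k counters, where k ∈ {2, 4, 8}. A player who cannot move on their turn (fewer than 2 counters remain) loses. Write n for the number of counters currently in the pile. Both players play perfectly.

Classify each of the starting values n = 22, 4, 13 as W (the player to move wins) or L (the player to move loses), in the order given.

Use the standard recursion: the mover loses at a terminal position; elsewhere, the mover wins exactly when some move hands the opponent an L position.
n=0: no move → L
n=1: no move → L
n=2: W (go to 0, an L position)
n=3: W (go to 1, an L position)
n=4: W (go to 0, an L position)
n=5: W (go to 1, an L position)
n=6: L (options 4(W), 2(W) are all W)
n=7: L (options 5(W), 3(W) are all W)
n=8: W (go to 6, an L position)
n=9: W (go to 7, an L position)
n=10: W (go to 6, an L position)
n=11: W (go to 7, an L position)
n=12: L (options 10(W), 8(W), 4(W) are all W)
n=13: L (options 11(W), 9(W), 5(W) are all W)
n=14: W (go to 12, an L position)
n=15: W (go to 13, an L position)
n=16: W (go to 12, an L position)
n=17: W (go to 13, an L position)
n=18: L (options 16(W), 14(W), 10(W) are all W)
n=19: L (options 17(W), 15(W), 11(W) are all W)
n=20: W (go to 18, an L position)
n=21: W (go to 19, an L position)
n=22: W (go to 18, an L position)

22: W, 4: W, 13: L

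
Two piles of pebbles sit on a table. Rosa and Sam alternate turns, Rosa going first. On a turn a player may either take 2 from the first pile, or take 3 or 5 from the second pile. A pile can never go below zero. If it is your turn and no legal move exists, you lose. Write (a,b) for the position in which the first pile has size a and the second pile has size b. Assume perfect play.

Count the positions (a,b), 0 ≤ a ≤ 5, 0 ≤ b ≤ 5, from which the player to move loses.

18

Use the standard recursion: the mover loses at a terminal position; elsewhere, the mover wins exactly when some move hands the opponent an L position.
Every move lowers a or b (never raises either), so fill the grid row by row in increasing a, and left to right within a row: each cell's successors are then already labelled.
      b=0  b=1  b=2  b=3  b=4  b=5
a=0:    L    L    L    W    W    W
a=1:    L    L    L    W    W    W
a=2:    W    W    W    L    L    L
a=3:    W    W    W    L    L    L
a=4:    L    L    L    W    W    W
a=5:    L    L    L    W    W    W
Cells with no legal move (terminal, hence L): (0,0), (0,1), (0,2), (1,0), (1,1), (1,2).
The remaining L cells, each justified by listing all of its moves:
(2,3): only reaches (0,3)(W), (2,0)(W), all W → L
(2,4): only reaches (0,4)(W), (2,1)(W), all W → L
(2,5): only reaches (0,5)(W), (2,2)(W), (2,0)(W), all W → L
(3,3): only reaches (1,3)(W), (3,0)(W), all W → L
(3,4): only reaches (1,4)(W), (3,1)(W), all W → L
(3,5): only reaches (1,5)(W), (3,2)(W), (3,0)(W), all W → L
(4,0): only reaches (2,0)(W), which is W → L
(4,1): only reaches (2,1)(W), which is W → L
(4,2): only reaches (2,2)(W), which is W → L
(5,0): only reaches (3,0)(W), which is W → L
(5,1): only reaches (3,1)(W), which is W → L
(5,2): only reaches (3,2)(W), which is W → L
Every other cell has at least one move into one of the L cells above, so it is W.
L cells per row: a=0: 3, a=1: 3, a=2: 3, a=3: 3, a=4: 3, a=5: 3; total 18.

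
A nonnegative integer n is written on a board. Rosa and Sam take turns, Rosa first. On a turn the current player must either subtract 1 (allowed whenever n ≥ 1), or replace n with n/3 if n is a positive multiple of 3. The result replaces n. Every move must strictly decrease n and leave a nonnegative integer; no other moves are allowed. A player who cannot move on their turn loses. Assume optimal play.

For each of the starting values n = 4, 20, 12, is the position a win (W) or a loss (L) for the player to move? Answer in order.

4: L, 20: W, 12: W

Classify positions by backward induction: terminal positions (no move available) are L. From any other position, the mover wins iff some move reaches an L.
n=0: no move → L
n=1: W (go to 0, an L position)
n=2: L (sole option 1(W) is W)
n=3: W (go to 2, an L position)
n=4: L (sole option 3(W) is W)
n=5: W (go to 4, an L position)
n=6: W (go to 2, an L position)
n=7: L (sole option 6(W) is W)
n=8: W (go to 7, an L position)
n=9: L (options 3(W), 8(W) are all W)
n=10: W (go to 9, an L position)
n=11: L (sole option 10(W) is W)
n=12: W (go to 4, an L position)
n=13: L (sole option 12(W) is W)
n=14: W (go to 13, an L position)
n=15: L (options 5(W), 14(W) are all W)
n=16: W (go to 15, an L position)
n=17: L (sole option 16(W) is W)
n=18: W (go to 17, an L position)
n=19: L (sole option 18(W) is W)
n=20: W (go to 19, an L position)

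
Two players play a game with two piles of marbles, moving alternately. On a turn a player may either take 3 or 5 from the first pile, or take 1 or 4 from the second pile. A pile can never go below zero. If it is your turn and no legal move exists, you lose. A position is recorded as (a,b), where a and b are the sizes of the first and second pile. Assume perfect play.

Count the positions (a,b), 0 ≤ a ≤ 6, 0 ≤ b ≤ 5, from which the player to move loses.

16

Classify positions by backward induction: terminal positions (no move available) are L. From any other position, the mover wins iff some move reaches an L.
Every move lowers a or b (never raises either), so fill the grid row by row in increasing a, and left to right within a row: each cell's successors are then already labelled.
      b=0  b=1  b=2  b=3  b=4  b=5
a=0:    L    W    L    W    W    L
a=1:    L    W    L    W    W    L
a=2:    L    W    L    W    W    L
a=3:    W    L    W    L    W    W
a=4:    W    L    W    L    W    W
a=5:    W    L    W    L    W    W
a=6:    W    W    W    W    L    W
Cells with no legal move (terminal, hence L): (0,0), (1,0), (2,0).
The remaining L cells, each justified by listing all of its moves:
(0,2): only reaches (0,1)(W), which is W → L
(0,5): only reaches (0,4)(W), (0,1)(W), all W → L
(1,2): only reaches (1,1)(W), which is W → L
(1,5): only reaches (1,4)(W), (1,1)(W), all W → L
(2,2): only reaches (2,1)(W), which is W → L
(2,5): only reaches (2,4)(W), (2,1)(W), all W → L
(3,1): only reaches (0,1)(W), (3,0)(W), all W → L
(3,3): only reaches (0,3)(W), (3,2)(W), all W → L
(4,1): only reaches (1,1)(W), (4,0)(W), all W → L
(4,3): only reaches (1,3)(W), (4,2)(W), all W → L
(5,1): only reaches (2,1)(W), (0,1)(W), (5,0)(W), all W → L
(5,3): only reaches (2,3)(W), (0,3)(W), (5,2)(W), all W → L
(6,4): only reaches (3,4)(W), (1,4)(W), (6,3)(W), (6,0)(W), all W → L
Every other cell has at least one move into one of the L cells above, so it is W.
L cells per row: a=0: 3, a=1: 3, a=2: 3, a=3: 2, a=4: 2, a=5: 2, a=6: 1; total 16.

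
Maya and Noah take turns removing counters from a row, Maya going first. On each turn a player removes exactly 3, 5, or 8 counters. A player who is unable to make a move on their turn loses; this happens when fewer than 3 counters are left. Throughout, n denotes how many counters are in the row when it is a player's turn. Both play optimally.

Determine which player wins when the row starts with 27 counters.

Maya wins.

Positions with no move are L. A position that does have a move is losing for the player to move precisely when every available move leads to a winning position for the opponent. Fill in the labels:
n=0: no move → L
n=1: no move → L
n=2: no move → L
n=3: W (go to 0, an L position)
n=4: W (go to 1, an L position)
n=5: W (go to 2, an L position)
n=6: W (go to 1, an L position)
n=7: W (go to 2, an L position)
n=8: W (go to 0, an L position)
n=9: W (go to 1, an L position)
n=10: W (go to 2, an L position)
n=11: L (options 8(W), 6(W), 3(W) are all W)
n=12: L (options 9(W), 7(W), 4(W) are all W)
n=13: L (options 10(W), 8(W), 5(W) are all W)
n=14: W (go to 11, an L position)
n=15: W (go to 12, an L position)
n=16: W (go to 13, an L position)
n=17: W (go to 12, an L position)
n=18: W (go to 13, an L position)
n=19: W (go to 11, an L position)
n=20: W (go to 12, an L position)
n=21: W (go to 13, an L position)
n=22: L (options 19(W), 17(W), 14(W) are all W)
n=23: L (options 20(W), 18(W), 15(W) are all W)
n=24: L (options 21(W), 19(W), 16(W) are all W)
n=25: W (go to 22, an L position)
n=26: W (go to 23, an L position)
n=27: W (go to 24, an L position)
The starting position 27 is W: Maya should remove 3, leaving 24, handing over an L position.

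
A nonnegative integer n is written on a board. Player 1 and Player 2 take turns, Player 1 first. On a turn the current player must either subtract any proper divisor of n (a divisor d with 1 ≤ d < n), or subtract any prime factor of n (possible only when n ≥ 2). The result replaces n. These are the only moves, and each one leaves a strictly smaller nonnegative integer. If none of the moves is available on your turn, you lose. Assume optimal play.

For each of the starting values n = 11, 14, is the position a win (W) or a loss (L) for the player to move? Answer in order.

11: W, 14: L

Classify positions by backward induction: terminal positions (no move available) are L. From any other position, the mover wins iff some move reaches an L.
n=0: no move → L
n=1: no move → L
n=2: reaches L-position 0 → W
n=3: reaches L-position 0 → W
n=4: only reaches 2(W), 3(W), all W → L
n=5: reaches L-position 0 → W
n=6: reaches L-position 4 → W
n=7: reaches L-position 0 → W
n=8: reaches L-position 4 → W
n=9: only reaches 6(W), 8(W), all W → L
n=10: reaches L-position 9 → W
n=11: reaches L-position 0 → W
n=12: reaches L-position 9 → W
n=13: reaches L-position 0 → W
n=14: only reaches 7(W), 12(W), 13(W), all W → L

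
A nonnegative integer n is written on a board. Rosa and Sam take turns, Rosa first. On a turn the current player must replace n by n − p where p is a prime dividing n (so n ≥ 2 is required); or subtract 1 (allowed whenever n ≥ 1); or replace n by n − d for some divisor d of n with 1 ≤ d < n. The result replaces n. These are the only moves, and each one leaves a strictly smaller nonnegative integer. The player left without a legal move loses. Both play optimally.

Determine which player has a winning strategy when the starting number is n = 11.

Rosa wins.

Positions with no move are L. A position that does have a move is losing for the player to move precisely when every available move leads to a winning position for the opponent. Fill in the labels:
n=0: no move → L
n=1: reaches L-position 0 → W
n=2: reaches L-position 0 → W
n=3: reaches L-position 0 → W
n=4: only reaches 2(W), 3(W), all W → L
n=5: reaches L-position 0 → W
n=6: reaches L-position 4 → W
n=7: reaches L-position 0 → W
n=8: reaches L-position 4 → W
n=9: only reaches 6(W), 8(W), all W → L
n=10: reaches L-position 9 → W
n=11: reaches L-position 0 → W
From 11 Rosa can move to 0, reaching an L position.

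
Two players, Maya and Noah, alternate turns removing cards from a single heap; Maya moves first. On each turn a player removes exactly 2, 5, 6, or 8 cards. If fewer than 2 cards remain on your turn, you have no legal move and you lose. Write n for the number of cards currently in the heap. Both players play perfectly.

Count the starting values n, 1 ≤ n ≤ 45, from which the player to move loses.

13

Positions with no move are L. A position that does have a move is losing for the player to move precisely when every available move leads to a winning position for the opponent. Fill in the labels:
n=0: no move → L
n=1: no move → L
n=2: can move to 0, which is L ⇒ W
n=3: can move to 1, which is L ⇒ W
n=4: the only move is to 2(W), a W ⇒ L
n=5: can move to 0, which is L ⇒ W
n=6: can move to 4, which is L ⇒ W
n=7: can move to 1, which is L ⇒ W
n=8: can move to 0, which is L ⇒ W
n=9: can move to 4, which is L ⇒ W
n=10: can move to 4, which is L ⇒ W
n=11: moves to 9(W), 6(W), 5(W), 3(W); every one is W ⇒ L
n=12: can move to 4, which is L ⇒ W
n=13: can move to 11, which is L ⇒ W
n=14: moves to 12(W), 9(W), 8(W), 6(W); every one is W ⇒ L
n=15: moves to 13(W), 10(W), 9(W), 7(W); every one is W ⇒ L
n=16: can move to 14, which is L ⇒ W
n=17: can move to 15, which is L ⇒ W
n=18: moves to 16(W), 13(W), 12(W), 10(W); every one is W ⇒ L
n=19: can move to 14, which is L ⇒ W
n=20: can move to 18, which is L ⇒ W
n=21: can move to 15, which is L ⇒ W
n=22: can move to 14, which is L ⇒ W
n=23: can move to 18, which is L ⇒ W
n=24: can move to 18, which is L ⇒ W
n=25: moves to 23(W), 20(W), 19(W), 17(W); every one is W ⇒ L
n=26: can move to 18, which is L ⇒ W
n=27: can move to 25, which is L ⇒ W
n=28: moves to 26(W), 23(W), 22(W), 20(W); every one is W ⇒ L
n=29: moves to 27(W), 24(W), 23(W), 21(W); every one is W ⇒ L
n=30: can move to 28, which is L ⇒ W
n=31: can move to 29, which is L ⇒ W
n=32: moves to 30(W), 27(W), 26(W), 24(W); every one is W ⇒ L
n=33: can move to 28, which is L ⇒ W
n=34: can move to 32, which is L ⇒ W
n=35: can move to 29, which is L ⇒ W
n=36: can move to 28, which is L ⇒ W
n=37: can move to 32, which is L ⇒ W
n=38: can move to 32, which is L ⇒ W
n=39: moves to 37(W), 34(W), 33(W), 31(W); every one is W ⇒ L
n=40: can move to 32, which is L ⇒ W
n=41: can move to 39, which is L ⇒ W
n=42: moves to 40(W), 37(W), 36(W), 34(W); every one is W ⇒ L
n=43: moves to 41(W), 38(W), 37(W), 35(W); every one is W ⇒ L
n=44: can move to 42, which is L ⇒ W
n=45: can move to 43, which is L ⇒ W
L entries with 1 ≤ n ≤ 45 (n=0 is outside the asked range and is not counted): n = 1, 4, 11, 14, 15, 18, 25, 28, 29, 32, 39, 42, 43; that makes 13.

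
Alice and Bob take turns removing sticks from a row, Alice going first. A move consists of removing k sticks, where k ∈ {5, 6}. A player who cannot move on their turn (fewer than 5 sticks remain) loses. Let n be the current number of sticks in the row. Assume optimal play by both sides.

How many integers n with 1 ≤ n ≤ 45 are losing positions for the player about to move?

Label each position W (a win for the player to move) or L (a loss). A position with no legal move is L; any other position is W exactly when some move reaches an L, and L when every move reaches a W.
n=0: no move → L
n=1: no move → L
n=2: no move → L
n=3: no move → L
n=4: no move → L
n=5: reaches L-position 0 → W
n=6: reaches L-position 1 → W
n=7: reaches L-position 2 → W
n=8: reaches L-position 3 → W
n=9: reaches L-position 4 → W
n=10: reaches L-position 4 → W
n=11: only reaches 6(W), 5(W), all W → L
n=12: only reaches 7(W), 6(W), all W → L
n=13: only reaches 8(W), 7(W), all W → L
n=14: only reaches 9(W), 8(W), all W → L
n=15: only reaches 10(W), 9(W), all W → L
n=16: reaches L-position 11 → W
n=17: reaches L-position 12 → W
n=18: reaches L-position 13 → W
n=19: reaches L-position 14 → W
n=20: reaches L-position 15 → W
n=21: reaches L-position 15 → W
n=22: only reaches 17(W), 16(W), all W → L
n=23: only reaches 18(W), 17(W), all W → L
n=24: only reaches 19(W), 18(W), all W → L
n=25: only reaches 20(W), 19(W), all W → L
n=26: only reaches 21(W), 20(W), all W → L
n=27: reaches L-position 22 → W
n=28: reaches L-position 23 → W
n=29: reaches L-position 24 → W
n=30: reaches L-position 25 → W
n=31: reaches L-position 26 → W
n=32: reaches L-position 26 → W
n=33: only reaches 28(W), 27(W), all W → L
n=34: only reaches 29(W), 28(W), all W → L
n=35: only reaches 30(W), 29(W), all W → L
n=36: only reaches 31(W), 30(W), all W → L
n=37: only reaches 32(W), 31(W), all W → L
n=38: reaches L-position 33 → W
n=39: reaches L-position 34 → W
n=40: reaches L-position 35 → W
n=41: reaches L-position 36 → W
n=42: reaches L-position 37 → W
n=43: reaches L-position 37 → W
n=44: only reaches 39(W), 38(W), all W → L
n=45: only reaches 40(W), 39(W), all W → L
L entries with 1 ≤ n ≤ 45 (n=0 is outside the asked range and is not counted): n = 1, 2, 3, 4, 11, 12, 13, 14, 15, 22, 23, 24, 25, 26, 33, 34, 35, 36, 37, 44, 45; that makes 21.

21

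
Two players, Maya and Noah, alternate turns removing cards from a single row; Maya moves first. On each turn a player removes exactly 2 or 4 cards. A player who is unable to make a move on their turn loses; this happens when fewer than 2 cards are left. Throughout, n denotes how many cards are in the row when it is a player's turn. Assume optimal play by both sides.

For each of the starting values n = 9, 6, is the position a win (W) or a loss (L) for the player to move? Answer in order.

Work bottom-up. With no move the player to move loses. Otherwise the position is W if at least one move leads to an L position for the opponent, and L if every move leads to a W.
n=0: no move → L
n=1: no move → L
n=2: can move to 0, which is L ⇒ W
n=3: can move to 1, which is L ⇒ W
n=4: can move to 0, which is L ⇒ W
n=5: can move to 1, which is L ⇒ W
n=6: moves to 4(W), 2(W); every one is W ⇒ L
n=7: moves to 5(W), 3(W); every one is W ⇒ L
n=8: can move to 6, which is L ⇒ W
n=9: can move to 7, which is L ⇒ W

9: W, 6: L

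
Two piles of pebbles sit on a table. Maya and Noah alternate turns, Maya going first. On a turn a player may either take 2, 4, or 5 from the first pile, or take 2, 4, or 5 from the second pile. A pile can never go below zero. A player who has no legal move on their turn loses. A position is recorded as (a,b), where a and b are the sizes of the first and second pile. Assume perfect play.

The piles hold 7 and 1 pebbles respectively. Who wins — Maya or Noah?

Noah wins.

Use the standard recursion: the mover loses at a terminal position; elsewhere, the mover wins exactly when some move hands the opponent an L position.
No move ever increases a pile, so every position that can arise here has a ≤ 7 and b ≤ 1; it is enough to label the cells with 0 ≤ a ≤ 7 and 0 ≤ b ≤ 1.
Every move lowers a or b (never raises either), so fill the grid row by row in increasing a, and left to right within a row: each cell's successors are then already labelled.
      b=0  b=1
a=0:    L    L
a=1:    L    L
a=2:    W    W
a=3:    W    W
a=4:    W    W
a=5:    W    W
a=6:    W    W
a=7:    L    L
Cells with no legal move (terminal, hence L): (0,0), (0,1), (1,0), (1,1).
The remaining L cells, each justified by listing all of its moves:
(7,0): moves to (5,0)(W), (3,0)(W), (2,0)(W); every one is W ⇒ L
(7,1): moves to (5,1)(W), (3,1)(W), (2,1)(W); every one is W ⇒ L
Every other cell has at least one move into one of the L cells above, so it is W.
Every move from (7,1) reaches a W position, so the mover loses.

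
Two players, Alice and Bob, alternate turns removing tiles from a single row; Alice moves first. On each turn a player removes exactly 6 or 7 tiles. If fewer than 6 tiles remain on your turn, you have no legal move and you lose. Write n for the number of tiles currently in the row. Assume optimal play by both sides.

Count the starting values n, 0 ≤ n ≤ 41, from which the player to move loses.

Build the W/L table. Terminal = L. A non-terminal position is W if it has a move to some L; otherwise it is L.
n=0: no move → L
n=1: no move → L
n=2: no move → L
n=3: no move → L
n=4: no move → L
n=5: no move → L
n=6: can move to 0, which is L ⇒ W
n=7: can move to 1, which is L ⇒ W
n=8: can move to 2, which is L ⇒ W
n=9: can move to 3, which is L ⇒ W
n=10: can move to 4, which is L ⇒ W
n=11: can move to 5, which is L ⇒ W
n=12: can move to 5, which is L ⇒ W
n=13: moves to 7(W), 6(W); every one is W ⇒ L
n=14: moves to 8(W), 7(W); every one is W ⇒ L
n=15: moves to 9(W), 8(W); every one is W ⇒ L
n=16: moves to 10(W), 9(W); every one is W ⇒ L
n=17: moves to 11(W), 10(W); every one is W ⇒ L
n=18: moves to 12(W), 11(W); every one is W ⇒ L
n=19: can move to 13, which is L ⇒ W
n=20: can move to 14, which is L ⇒ W
n=21: can move to 15, which is L ⇒ W
n=22: can move to 16, which is L ⇒ W
n=23: can move to 17, which is L ⇒ W
n=24: can move to 18, which is L ⇒ W
n=25: can move to 18, which is L ⇒ W
n=26: moves to 20(W), 19(W); every one is W ⇒ L
n=27: moves to 21(W), 20(W); every one is W ⇒ L
n=28: moves to 22(W), 21(W); every one is W ⇒ L
n=29: moves to 23(W), 22(W); every one is W ⇒ L
n=30: moves to 24(W), 23(W); every one is W ⇒ L
n=31: moves to 25(W), 24(W); every one is W ⇒ L
n=32: can move to 26, which is L ⇒ W
n=33: can move to 27, which is L ⇒ W
n=34: can move to 28, which is L ⇒ W
n=35: can move to 29, which is L ⇒ W
n=36: can move to 30, which is L ⇒ W
n=37: can move to 31, which is L ⇒ W
n=38: can move to 31, which is L ⇒ W
n=39: moves to 33(W), 32(W); every one is W ⇒ L
n=40: moves to 34(W), 33(W); every one is W ⇒ L
n=41: moves to 35(W), 34(W); every one is W ⇒ L
L entries with 0 ≤ n ≤ 41: n = 0, 1, 2, 3, 4, 5, 13, 14, 15, 16, 17, 18, 26, 27, 28, 29, 30, 31, 39, 40, 41; that makes 21.

21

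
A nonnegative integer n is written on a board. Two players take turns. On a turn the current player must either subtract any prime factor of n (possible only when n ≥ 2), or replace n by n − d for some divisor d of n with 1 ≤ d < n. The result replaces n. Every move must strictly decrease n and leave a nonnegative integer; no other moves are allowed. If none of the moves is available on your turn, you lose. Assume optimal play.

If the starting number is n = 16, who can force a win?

Work bottom-up. With no move the player to move loses. Otherwise the position is W if at least one move leads to an L position for the opponent, and L if every move leads to a W.
n=0: no move → L
n=1: no move → L
n=2: →0(L), so W
n=3: →0(L), so W
n=4: →2(W), 3(W) — all W, so L
n=5: →0(L), so W
n=6: →4(L), so W
n=7: →0(L), so W
n=8: →4(L), so W
n=9: →6(W), 8(W) — all W, so L
n=10: →9(L), so W
n=11: →0(L), so W
n=12: →9(L), so W
n=13: →0(L), so W
n=14: →7(W), 12(W), 13(W) — all W, so L
n=15: →14(L), so W
n=16: →14(L), so W
From 16 the player to move can move to 14, reaching an L position.

The first player wins.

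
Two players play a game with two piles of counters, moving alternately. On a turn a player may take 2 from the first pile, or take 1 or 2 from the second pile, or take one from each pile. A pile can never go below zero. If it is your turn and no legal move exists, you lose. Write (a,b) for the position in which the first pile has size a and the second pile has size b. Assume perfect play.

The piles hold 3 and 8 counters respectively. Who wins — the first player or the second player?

Label each position W (a win for the player to move) or L (a loss). A position with no legal move is L; any other position is W exactly when some move reaches an L, and L when every move reaches a W.
No move ever increases a pile, so every position that can arise here has a ≤ 3 and b ≤ 8; it is enough to label the cells with 0 ≤ a ≤ 3 and 0 ≤ b ≤ 8.
Every move lowers a or b (never raises either), so fill the grid row by row in increasing a, and left to right within a row: each cell's successors are then already labelled.
      b=0  b=1  b=2  b=3  b=4  b=5  b=6  b=7  b=8
a=0:    L    W    W    L    W    W    L    W    W
a=1:    L    W    W    L    W    W    L    W    W
a=2:    W    W    L    W    W    L    W    W    L
a=3:    W    L    W    W    L    W    W    L    W
Cells with no legal move (terminal, hence L): (0,0), (1,0).
The remaining L cells, each justified by listing all of its moves:
(0,3): →(0,2)(W), (0,1)(W) — all W, so L
(0,6): →(0,5)(W), (0,4)(W) — all W, so L
(1,3): →(1,2)(W), (1,1)(W), (0,2)(W) — all W, so L
(1,6): →(1,5)(W), (1,4)(W), (0,5)(W) — all W, so L
(2,2): →(0,2)(W), (2,1)(W), (2,0)(W), (1,1)(W) — all W, so L
(2,5): →(0,5)(W), (2,4)(W), (2,3)(W), (1,4)(W) — all W, so L
(2,8): →(0,8)(W), (2,7)(W), (2,6)(W), (1,7)(W) — all W, so L
(3,1): →(1,1)(W), (3,0)(W), (2,0)(W) — all W, so L
(3,4): →(1,4)(W), (3,3)(W), (3,2)(W), (2,3)(W) — all W, so L
(3,7): →(1,7)(W), (3,6)(W), (3,5)(W), (2,6)(W) — all W, so L
Every other cell has at least one move into one of the L cells above, so it is W.
From (3,8) the player to move can move to (3,7), reaching an L position.

The first player wins.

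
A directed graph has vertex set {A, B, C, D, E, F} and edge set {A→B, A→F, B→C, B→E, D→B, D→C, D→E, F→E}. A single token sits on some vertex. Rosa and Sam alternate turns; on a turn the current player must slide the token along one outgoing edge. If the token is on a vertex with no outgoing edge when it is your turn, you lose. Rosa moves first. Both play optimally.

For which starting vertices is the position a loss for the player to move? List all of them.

Build the W/L table. Terminal = L. A non-terminal position is W if it has a move to some L; otherwise it is L.
Every edge goes from a vertex to one that appears earlier in the order E, C, B, D, F, A, so processing vertices in that order labels each vertex after all of its successors.
E: no outgoing edge → L
C: no outgoing edge → L
B: reaches L-position C → W
D: reaches L-position C → W
F: reaches L-position E → W
A: only reaches F(W), B(W), all W → L
The losing starting vertices are exactly the entries labelled L in this table (3 of them).

A, C, E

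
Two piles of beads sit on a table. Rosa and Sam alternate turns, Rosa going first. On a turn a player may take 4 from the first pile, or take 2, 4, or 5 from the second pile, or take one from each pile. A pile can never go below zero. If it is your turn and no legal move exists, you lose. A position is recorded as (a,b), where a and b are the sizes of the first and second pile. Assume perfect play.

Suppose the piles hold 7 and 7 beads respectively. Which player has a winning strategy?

Classify positions by backward induction: terminal positions (no move available) are L. From any other position, the mover wins iff some move reaches an L.
No move ever increases a pile, so every position that can arise here has a ≤ 7 and b ≤ 7; it is enough to label the cells with 0 ≤ a ≤ 7 and 0 ≤ b ≤ 7.
Every move lowers a or b (never raises either), so fill the grid row by row in increasing a, and left to right within a row: each cell's successors are then already labelled.
      b=0  b=1  b=2  b=3  b=4  b=5  b=6  b=7
a=0:    L    L    W    W    W    W    W    L
a=1:    L    W    W    L    W    W    L    W
a=2:    L    W    W    L    W    W    L    W
a=3:    L    W    W    L    W    W    L    W
a=4:    W    W    L    L    W    W    W    W
a=5:    W    L    L    W    W    W    W    W
a=6:    W    L    W    W    L    W    W    L
a=7:    W    L    W    W    L    W    W    L
Cells with no legal move (terminal, hence L): (0,0), (0,1), (1,0), (2,0), (3,0).
The remaining L cells, each justified by listing all of its moves:
(0,7): L (options (0,5)(W), (0,3)(W), (0,2)(W) are all W)
(1,3): L (options (1,1)(W), (0,2)(W) are all W)
(1,6): L (options (1,4)(W), (1,2)(W), (1,1)(W), (0,5)(W) are all W)
(2,3): L (options (2,1)(W), (1,2)(W) are all W)
(2,6): L (options (2,4)(W), (2,2)(W), (2,1)(W), (1,5)(W) are all W)
(3,3): L (options (3,1)(W), (2,2)(W) are all W)
(3,6): L (options (3,4)(W), (3,2)(W), (3,1)(W), (2,5)(W) are all W)
(4,2): L (options (0,2)(W), (4,0)(W), (3,1)(W) are all W)
(4,3): L (options (0,3)(W), (4,1)(W), (3,2)(W) are all W)
(5,1): L (options (1,1)(W), (4,0)(W) are all W)
(5,2): L (options (1,2)(W), (5,0)(W), (4,1)(W) are all W)
(6,1): L (options (2,1)(W), (5,0)(W) are all W)
(6,4): L (options (2,4)(W), (6,2)(W), (6,0)(W), (5,3)(W) are all W)
(6,7): L (options (2,7)(W), (6,5)(W), (6,3)(W), (6,2)(W), (5,6)(W) are all W)
(7,1): L (options (3,1)(W), (6,0)(W) are all W)
(7,4): L (options (3,4)(W), (7,2)(W), (7,0)(W), (6,3)(W) are all W)
(7,7): L (options (3,7)(W), (7,5)(W), (7,3)(W), (7,2)(W), (6,6)(W) are all W)
Every other cell has at least one move into one of the L cells above, so it is W.
The starting position (7,7) is L: whatever Rosa does, the opponent receives a W position.

Sam wins.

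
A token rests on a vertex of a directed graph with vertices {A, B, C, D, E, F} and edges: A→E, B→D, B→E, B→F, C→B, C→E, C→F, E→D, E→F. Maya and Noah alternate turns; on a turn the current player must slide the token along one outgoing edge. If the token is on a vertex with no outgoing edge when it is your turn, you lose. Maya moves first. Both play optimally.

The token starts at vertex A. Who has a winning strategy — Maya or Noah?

Positions with no move are L. A position that does have a move is losing for the player to move precisely when every available move leads to a winning position for the opponent. Fill in the labels:
Every edge goes from a vertex to one that appears earlier in the order F, D, E, B, A, C, so processing vertices in that order labels each vertex after all of its successors.
F: no outgoing edge → L
D: no outgoing edge → L
E: can move to D, which is L ⇒ W
B: can move to D, which is L ⇒ W
A: the only move is to E(W), a W ⇒ L
C: can move to F, which is L ⇒ W
Every move from A reaches a W position, so the mover loses.

Noah wins.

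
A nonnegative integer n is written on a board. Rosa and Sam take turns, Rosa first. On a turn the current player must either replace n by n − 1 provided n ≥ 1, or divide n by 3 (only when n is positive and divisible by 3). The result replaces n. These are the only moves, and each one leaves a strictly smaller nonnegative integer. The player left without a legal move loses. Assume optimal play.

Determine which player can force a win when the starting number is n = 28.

Build the W/L table. Terminal = L. A non-terminal position is W if it has a move to some L; otherwise it is L.
n=0: no move → L
n=1: can move to 0, which is L ⇒ W
n=2: the only move is to 1(W), a W ⇒ L
n=3: can move to 2, which is L ⇒ W
n=4: the only move is to 3(W), a W ⇒ L
n=5: can move to 4, which is L ⇒ W
n=6: can move to 2, which is L ⇒ W
n=7: the only move is to 6(W), a W ⇒ L
n=8: can move to 7, which is L ⇒ W
n=9: moves to 3(W), 8(W); every one is W ⇒ L
n=10: can move to 9, which is L ⇒ W
n=11: the only move is to 10(W), a W ⇒ L
n=12: can move to 4, which is L ⇒ W
n=13: the only move is to 12(W), a W ⇒ L
n=14: can move to 13, which is L ⇒ W
n=15: moves to 5(W), 14(W); every one is W ⇒ L
n=16: can move to 15, which is L ⇒ W
n=17: the only move is to 16(W), a W ⇒ L
n=18: can move to 17, which is L ⇒ W
n=19: the only move is to 18(W), a W ⇒ L
n=20: can move to 19, which is L ⇒ W
n=21: can move to 7, which is L ⇒ W
n=22: the only move is to 21(W), a W ⇒ L
n=23: can move to 22, which is L ⇒ W
n=24: moves to 8(W), 23(W); every one is W ⇒ L
n=25: can move to 24, which is L ⇒ W
n=26: the only move is to 25(W), a W ⇒ L
n=27: can move to 9, which is L ⇒ W
n=28: the only move is to 27(W), a W ⇒ L
Every move from 28 reaches a W position, so the mover loses.

Sam wins.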